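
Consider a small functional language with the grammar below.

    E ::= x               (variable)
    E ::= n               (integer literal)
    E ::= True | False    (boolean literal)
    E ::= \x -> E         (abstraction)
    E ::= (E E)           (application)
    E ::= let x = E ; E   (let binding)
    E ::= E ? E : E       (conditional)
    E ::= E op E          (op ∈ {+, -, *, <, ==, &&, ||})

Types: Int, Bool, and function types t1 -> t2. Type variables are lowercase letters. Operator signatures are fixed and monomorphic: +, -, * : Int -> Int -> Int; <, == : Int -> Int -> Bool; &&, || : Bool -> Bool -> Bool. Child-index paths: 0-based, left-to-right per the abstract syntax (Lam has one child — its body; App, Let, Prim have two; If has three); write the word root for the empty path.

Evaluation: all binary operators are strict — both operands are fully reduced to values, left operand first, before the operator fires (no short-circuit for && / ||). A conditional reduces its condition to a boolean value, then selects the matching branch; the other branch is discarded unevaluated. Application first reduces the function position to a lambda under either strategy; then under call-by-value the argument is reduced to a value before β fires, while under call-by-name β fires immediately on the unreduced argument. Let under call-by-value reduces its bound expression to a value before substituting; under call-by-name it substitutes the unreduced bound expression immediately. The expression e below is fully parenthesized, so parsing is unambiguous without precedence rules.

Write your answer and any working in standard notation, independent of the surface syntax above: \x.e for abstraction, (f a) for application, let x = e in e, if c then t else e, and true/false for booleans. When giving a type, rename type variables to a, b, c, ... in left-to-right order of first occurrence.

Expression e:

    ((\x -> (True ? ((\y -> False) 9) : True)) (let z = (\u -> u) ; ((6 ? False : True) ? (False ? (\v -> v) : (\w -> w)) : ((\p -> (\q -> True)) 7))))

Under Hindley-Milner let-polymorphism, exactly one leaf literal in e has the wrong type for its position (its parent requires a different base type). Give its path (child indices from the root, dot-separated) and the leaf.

Answer: 1.1.0.0 : 6

Derivation:
  unify Bool ~ Bool
\y._ : b -> Bool
  unify b -> Bool ~ Int -> c
  unify b ~ Int
  unify Bool ~ c
_ _ : Bool
  unify Bool ~ Bool
\x._ : a -> Bool
u : d
\u._ : d -> d
let z : forall. d -> d
  unify Int ~ Bool
  FAIL: mismatch Int ~ Bool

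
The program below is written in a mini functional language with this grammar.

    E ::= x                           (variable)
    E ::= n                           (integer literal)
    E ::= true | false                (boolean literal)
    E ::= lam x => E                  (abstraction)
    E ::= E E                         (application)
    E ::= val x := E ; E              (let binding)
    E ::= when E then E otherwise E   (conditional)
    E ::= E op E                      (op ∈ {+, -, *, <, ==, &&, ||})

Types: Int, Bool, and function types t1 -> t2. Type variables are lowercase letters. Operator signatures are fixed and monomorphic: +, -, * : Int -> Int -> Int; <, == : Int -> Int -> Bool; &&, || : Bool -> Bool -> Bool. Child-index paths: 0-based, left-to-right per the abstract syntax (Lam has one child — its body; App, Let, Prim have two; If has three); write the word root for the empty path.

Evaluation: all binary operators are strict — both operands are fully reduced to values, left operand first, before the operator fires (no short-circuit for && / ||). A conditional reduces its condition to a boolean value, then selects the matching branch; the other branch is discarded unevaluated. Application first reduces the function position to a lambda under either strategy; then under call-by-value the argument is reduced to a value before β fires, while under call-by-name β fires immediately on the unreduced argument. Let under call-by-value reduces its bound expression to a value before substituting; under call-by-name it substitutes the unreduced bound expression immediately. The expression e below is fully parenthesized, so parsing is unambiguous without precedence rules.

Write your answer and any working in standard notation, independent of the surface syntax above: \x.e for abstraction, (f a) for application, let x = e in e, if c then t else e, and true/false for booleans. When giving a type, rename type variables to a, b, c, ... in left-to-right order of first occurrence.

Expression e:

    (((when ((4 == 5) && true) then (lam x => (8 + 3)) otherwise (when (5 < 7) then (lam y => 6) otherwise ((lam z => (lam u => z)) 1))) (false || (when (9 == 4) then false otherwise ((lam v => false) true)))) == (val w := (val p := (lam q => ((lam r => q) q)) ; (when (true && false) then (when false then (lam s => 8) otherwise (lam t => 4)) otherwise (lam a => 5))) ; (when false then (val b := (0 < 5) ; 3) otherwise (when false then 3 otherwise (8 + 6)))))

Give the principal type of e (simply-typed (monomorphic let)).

Answer: Bool

Derivation:
  unify Int ~ Int
  unify Int ~ Int
  unify Bool ~ Bool
  unify Bool ~ Bool
  unify Bool ~ Bool
  unify Int ~ Int
  unify Int ~ Int
\x._ : a -> Int
  unify Int ~ Int
  unify Int ~ Int
  unify Bool ~ Bool
\y._ : b -> Int
z : c
\u._ : d -> c
\z._ : c -> d -> c
  unify c -> d -> c ~ Int -> e
  unify c ~ Int
  unify d -> Int ~ e
_ _ : d -> Int
  unify b -> Int ~ d -> Int
  unify b ~ d
  unify Int ~ Int
  unify a -> Int ~ d -> Int
  unify a ~ d
  unify Int ~ Int
  unify Bool ~ Bool
  unify Int ~ Int
  unify Int ~ Int
  unify Bool ~ Bool
\v._ : f -> Bool
  unify f -> Bool ~ Bool -> g
  unify f ~ Bool
  unify Bool ~ g
_ _ : Bool
  unify Bool ~ Bool
  unify Bool ~ Bool
  unify d -> Int ~ Bool -> h
  unify d ~ Bool
  unify Int ~ h
_ _ : Int
  unify Int ~ Int
q : i
\r._ : j -> i
q : i
  unify j -> i ~ i -> k
  unify j ~ i
  unify i ~ k
_ _ : k
\q._ : k -> k
let p : k -> k
  unify Bool ~ Bool
  unify Bool ~ Bool
  unify Bool ~ Bool
  unify Bool ~ Bool
\s._ : l -> Int
\t._ : m -> Int
  unify l -> Int ~ m -> Int
  unify l ~ m
  unify Int ~ Int
\a._ : n -> Int
  unify m -> Int ~ n -> Int
  unify m ~ n
  unify Int ~ Int
let w : n -> Int
  unify Bool ~ Bool
  unify Int ~ Int
  unify Int ~ Int
let b : Bool
  unify Bool ~ Bool
  unify Int ~ Int
  unify Int ~ Int
  unify Int ~ Int
  unify Int ~ Int
  unify Int ~ Int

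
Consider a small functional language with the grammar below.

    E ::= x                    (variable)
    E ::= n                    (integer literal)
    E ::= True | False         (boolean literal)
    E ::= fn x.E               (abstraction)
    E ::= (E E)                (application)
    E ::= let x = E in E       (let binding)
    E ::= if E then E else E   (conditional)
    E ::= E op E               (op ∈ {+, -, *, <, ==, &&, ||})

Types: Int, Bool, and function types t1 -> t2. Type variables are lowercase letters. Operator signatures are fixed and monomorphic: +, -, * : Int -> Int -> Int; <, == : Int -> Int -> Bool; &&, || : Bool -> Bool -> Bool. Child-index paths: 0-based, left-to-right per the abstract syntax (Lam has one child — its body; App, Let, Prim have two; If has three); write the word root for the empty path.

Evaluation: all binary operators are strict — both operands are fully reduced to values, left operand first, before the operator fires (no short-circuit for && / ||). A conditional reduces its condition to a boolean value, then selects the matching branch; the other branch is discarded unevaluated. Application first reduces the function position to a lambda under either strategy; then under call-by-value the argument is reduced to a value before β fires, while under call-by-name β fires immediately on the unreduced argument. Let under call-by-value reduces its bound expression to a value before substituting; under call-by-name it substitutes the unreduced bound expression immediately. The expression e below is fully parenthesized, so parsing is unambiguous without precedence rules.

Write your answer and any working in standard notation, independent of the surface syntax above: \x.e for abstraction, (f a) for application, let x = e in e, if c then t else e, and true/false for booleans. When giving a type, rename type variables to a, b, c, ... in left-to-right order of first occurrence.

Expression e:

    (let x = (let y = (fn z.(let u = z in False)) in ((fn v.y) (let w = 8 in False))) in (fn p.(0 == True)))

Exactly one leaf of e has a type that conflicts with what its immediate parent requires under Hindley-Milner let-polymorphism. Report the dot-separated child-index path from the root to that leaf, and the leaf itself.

Derivation:
z : a
let u : a
\z._ : a -> Bool
let y : forall. a -> Bool
y : c -> Bool
\v._ : b -> c -> Bool
let w : Int
  unify b -> c -> Bool ~ Bool -> d
  unify b ~ Bool
  unify c -> Bool ~ d
_ _ : c -> Bool
let x : forall. c -> Bool
  unify Int ~ Int
  unify Bool ~ Int
  FAIL: mismatch Bool ~ Int

Answer: 1.0.1 : true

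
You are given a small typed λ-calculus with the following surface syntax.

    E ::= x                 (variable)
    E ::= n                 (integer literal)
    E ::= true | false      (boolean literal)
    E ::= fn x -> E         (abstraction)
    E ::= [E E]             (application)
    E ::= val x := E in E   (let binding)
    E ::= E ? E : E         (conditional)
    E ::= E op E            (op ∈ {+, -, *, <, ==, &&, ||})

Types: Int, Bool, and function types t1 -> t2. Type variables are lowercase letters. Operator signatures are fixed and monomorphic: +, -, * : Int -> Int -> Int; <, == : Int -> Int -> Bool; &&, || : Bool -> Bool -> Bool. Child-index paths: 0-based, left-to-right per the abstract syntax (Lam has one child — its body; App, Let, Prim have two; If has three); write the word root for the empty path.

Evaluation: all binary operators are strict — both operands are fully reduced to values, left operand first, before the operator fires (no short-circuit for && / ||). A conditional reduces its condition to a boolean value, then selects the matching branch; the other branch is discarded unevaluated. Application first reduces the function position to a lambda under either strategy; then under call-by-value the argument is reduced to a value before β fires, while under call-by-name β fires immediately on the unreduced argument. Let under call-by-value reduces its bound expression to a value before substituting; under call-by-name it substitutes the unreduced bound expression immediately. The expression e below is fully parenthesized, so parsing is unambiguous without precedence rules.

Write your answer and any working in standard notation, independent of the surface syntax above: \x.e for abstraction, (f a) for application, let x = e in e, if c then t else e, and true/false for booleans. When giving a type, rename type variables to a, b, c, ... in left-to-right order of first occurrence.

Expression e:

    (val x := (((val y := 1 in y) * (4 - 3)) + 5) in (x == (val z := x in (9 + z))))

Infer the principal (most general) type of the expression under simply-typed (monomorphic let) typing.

Trace:
let y : Int
y : Int
  unify Int ~ Int
  unify Int ~ Int
  unify Int ~ Int
  unify Int ~ Int
  unify Int ~ Int
  unify Int ~ Int
let x : Int
x : Int
  unify Int ~ Int
x : Int
let z : Int
  unify Int ~ Int
z : Int
  unify Int ~ Int
  unify Int ~ Int

Answer: Bool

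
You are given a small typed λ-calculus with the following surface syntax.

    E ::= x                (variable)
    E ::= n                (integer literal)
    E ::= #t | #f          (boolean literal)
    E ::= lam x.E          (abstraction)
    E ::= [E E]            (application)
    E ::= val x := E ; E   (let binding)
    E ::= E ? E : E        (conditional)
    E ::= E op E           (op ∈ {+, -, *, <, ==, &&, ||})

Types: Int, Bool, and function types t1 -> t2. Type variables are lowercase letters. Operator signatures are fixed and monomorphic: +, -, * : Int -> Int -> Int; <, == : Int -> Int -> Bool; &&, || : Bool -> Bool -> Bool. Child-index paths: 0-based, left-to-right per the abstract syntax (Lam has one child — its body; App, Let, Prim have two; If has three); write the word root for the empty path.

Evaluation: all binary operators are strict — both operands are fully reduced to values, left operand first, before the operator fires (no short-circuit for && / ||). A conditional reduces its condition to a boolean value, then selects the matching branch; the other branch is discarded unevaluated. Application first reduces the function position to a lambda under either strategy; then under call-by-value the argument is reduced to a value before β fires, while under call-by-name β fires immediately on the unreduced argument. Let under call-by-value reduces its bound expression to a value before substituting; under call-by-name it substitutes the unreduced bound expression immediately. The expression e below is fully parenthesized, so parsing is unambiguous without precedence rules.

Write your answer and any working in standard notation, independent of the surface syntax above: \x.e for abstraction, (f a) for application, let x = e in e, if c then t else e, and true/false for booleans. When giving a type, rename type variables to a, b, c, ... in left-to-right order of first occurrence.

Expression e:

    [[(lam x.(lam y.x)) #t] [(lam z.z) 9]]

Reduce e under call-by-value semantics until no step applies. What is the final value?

Trace:
step 0: (((\x.(\y.x)) true) ((\z.z) 9))
step 1: [beta@0] ((\y.true) ((\z.z) 9))
step 2: [beta@1] ((\y.true) 9)
step 3: [beta@root] true

Answer: true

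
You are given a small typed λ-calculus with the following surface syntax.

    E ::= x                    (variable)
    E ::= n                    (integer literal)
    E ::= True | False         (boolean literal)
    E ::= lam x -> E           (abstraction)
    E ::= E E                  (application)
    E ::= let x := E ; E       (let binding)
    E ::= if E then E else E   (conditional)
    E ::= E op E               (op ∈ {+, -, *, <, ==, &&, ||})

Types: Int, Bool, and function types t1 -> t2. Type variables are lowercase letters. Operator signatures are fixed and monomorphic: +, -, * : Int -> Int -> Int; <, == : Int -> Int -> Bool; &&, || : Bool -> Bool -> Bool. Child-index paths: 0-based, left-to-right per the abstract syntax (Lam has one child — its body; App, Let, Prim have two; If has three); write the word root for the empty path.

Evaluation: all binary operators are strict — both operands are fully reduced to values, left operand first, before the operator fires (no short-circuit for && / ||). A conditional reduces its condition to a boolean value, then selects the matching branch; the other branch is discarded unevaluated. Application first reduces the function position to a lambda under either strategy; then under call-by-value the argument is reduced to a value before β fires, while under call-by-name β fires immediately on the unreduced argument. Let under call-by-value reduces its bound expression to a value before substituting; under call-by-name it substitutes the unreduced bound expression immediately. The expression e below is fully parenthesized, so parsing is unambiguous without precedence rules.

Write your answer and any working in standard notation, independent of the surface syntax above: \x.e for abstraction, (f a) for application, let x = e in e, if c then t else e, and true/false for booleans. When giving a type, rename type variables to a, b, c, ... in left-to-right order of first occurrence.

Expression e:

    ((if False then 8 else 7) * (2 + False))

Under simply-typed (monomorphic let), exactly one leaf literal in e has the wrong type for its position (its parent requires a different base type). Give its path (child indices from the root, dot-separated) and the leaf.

Answer: 1.1 : false

Working:
  unify Bool ~ Bool
  unify Int ~ Int
  unify Int ~ Int
  unify Int ~ Int
  unify Bool ~ Int
  FAIL: mismatch Bool ~ Int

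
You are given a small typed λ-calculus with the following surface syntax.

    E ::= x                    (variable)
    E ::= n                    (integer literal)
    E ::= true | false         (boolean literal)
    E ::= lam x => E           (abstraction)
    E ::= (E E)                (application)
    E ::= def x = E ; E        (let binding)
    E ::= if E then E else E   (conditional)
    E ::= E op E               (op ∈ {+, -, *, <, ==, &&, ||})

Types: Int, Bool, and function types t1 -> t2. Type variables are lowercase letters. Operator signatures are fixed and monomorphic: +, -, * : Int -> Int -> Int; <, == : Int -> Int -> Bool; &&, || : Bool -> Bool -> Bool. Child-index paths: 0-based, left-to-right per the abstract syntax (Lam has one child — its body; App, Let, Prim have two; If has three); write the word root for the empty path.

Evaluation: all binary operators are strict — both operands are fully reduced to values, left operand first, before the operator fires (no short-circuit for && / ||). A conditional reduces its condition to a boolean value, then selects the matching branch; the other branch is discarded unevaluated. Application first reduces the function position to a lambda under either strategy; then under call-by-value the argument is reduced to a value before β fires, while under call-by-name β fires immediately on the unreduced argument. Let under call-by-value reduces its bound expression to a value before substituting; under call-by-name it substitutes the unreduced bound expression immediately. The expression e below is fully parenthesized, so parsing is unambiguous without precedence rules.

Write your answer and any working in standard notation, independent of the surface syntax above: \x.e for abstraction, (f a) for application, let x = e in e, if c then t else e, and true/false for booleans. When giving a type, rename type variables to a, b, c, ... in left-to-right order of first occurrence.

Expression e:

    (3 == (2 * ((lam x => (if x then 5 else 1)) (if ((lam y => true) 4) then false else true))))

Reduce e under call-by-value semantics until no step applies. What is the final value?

Trace:
step 0: (3 == (2 * ((\x.(if x then 5 else 1)) (if ((\y.true) 4) then false else true))))
step 1: [beta@1.1.1.0] (3 == (2 * ((\x.(if x then 5 else 1)) (if true then false else true))))
step 2: [if@1.1.1] (3 == (2 * ((\x.(if x then 5 else 1)) false)))
step 3: [beta@1.1] (3 == (2 * (if false then 5 else 1)))
step 4: [if@1.1] (3 == (2 * 1))
step 5: [delta@1] (3 == 2)
step 6: [delta@root] false

Answer: false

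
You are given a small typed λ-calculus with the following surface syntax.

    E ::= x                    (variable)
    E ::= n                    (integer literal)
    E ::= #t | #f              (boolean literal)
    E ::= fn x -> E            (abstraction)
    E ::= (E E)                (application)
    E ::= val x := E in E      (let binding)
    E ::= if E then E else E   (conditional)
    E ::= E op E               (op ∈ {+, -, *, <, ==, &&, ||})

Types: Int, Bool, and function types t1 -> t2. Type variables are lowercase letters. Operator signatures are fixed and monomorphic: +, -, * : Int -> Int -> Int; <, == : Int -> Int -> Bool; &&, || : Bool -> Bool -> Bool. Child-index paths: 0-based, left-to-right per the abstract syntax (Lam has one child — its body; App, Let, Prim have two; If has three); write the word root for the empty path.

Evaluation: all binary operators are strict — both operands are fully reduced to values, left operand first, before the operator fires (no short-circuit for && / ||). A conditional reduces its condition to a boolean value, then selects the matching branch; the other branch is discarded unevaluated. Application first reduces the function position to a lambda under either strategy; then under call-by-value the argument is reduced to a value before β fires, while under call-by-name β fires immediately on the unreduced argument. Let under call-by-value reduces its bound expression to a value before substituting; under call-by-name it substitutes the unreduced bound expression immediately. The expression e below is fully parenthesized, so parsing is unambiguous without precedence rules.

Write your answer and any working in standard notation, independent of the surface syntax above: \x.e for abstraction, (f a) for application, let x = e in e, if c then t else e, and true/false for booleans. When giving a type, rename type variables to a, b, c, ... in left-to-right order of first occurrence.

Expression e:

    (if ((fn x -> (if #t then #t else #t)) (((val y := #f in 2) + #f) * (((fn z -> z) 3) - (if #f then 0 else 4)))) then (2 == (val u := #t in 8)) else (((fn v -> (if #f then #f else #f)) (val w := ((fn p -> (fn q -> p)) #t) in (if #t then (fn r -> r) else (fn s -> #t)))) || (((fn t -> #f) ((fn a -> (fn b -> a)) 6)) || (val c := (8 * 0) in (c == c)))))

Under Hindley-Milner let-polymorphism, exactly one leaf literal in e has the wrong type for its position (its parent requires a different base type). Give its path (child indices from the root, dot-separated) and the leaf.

Working:
  unify Bool ~ Bool
  unify Bool ~ Bool
\x._ : a -> Bool
let y : Bool
  unify Int ~ Int
  unify Bool ~ Int
  FAIL: mismatch Bool ~ Int

Answer: 0.1.0.1 : false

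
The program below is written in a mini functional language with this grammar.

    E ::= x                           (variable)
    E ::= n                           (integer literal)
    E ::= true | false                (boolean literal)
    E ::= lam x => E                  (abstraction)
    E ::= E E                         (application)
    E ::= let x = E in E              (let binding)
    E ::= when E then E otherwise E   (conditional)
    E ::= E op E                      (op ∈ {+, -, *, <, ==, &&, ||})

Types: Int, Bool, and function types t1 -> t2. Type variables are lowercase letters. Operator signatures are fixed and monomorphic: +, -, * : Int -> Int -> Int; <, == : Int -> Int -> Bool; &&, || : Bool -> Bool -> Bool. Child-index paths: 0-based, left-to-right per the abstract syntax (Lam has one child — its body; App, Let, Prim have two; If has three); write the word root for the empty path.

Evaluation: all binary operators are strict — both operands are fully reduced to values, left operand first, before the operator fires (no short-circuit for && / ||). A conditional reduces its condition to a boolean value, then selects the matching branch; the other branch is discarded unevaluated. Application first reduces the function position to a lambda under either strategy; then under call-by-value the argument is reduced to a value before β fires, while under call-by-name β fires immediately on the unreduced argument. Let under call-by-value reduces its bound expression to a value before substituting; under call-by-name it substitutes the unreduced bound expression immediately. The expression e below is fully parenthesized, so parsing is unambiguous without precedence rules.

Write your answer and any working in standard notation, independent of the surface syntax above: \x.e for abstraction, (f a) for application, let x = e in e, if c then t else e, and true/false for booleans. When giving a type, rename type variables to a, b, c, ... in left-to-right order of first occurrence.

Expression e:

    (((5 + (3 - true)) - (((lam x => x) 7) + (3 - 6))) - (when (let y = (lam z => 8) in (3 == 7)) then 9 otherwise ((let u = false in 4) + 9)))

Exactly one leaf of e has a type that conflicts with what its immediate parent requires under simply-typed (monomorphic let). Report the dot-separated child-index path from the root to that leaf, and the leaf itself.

Answer: 0.0.1.1 : true

Trace:
  unify Int ~ Int
  unify Int ~ Int
  unify Bool ~ Int
  FAIL: mismatch Bool ~ Int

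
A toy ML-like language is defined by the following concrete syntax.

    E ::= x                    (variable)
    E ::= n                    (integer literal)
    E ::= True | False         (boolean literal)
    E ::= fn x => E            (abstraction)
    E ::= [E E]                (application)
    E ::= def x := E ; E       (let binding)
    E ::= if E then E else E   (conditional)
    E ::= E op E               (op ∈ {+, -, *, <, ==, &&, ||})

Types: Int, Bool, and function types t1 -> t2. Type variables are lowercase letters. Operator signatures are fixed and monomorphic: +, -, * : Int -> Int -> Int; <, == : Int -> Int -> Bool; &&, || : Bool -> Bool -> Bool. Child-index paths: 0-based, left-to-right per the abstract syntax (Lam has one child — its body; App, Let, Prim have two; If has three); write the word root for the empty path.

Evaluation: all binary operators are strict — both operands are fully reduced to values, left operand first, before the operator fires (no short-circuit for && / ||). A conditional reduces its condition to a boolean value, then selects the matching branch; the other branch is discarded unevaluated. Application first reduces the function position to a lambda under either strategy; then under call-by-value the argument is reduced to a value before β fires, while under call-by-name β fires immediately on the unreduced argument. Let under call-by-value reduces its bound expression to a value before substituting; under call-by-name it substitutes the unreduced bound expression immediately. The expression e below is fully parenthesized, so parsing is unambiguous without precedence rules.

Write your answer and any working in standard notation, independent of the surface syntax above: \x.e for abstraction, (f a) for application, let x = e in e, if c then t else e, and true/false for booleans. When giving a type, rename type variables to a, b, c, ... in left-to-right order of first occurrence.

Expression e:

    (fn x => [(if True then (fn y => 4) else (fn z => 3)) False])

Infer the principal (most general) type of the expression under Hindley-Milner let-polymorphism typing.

Answer: a -> Int

Derivation:
  unify Bool ~ Bool
\y._ : b -> Int
\z._ : c -> Int
  unify b -> Int ~ c -> Int
  unify b ~ c
  unify Int ~ Int
  unify c -> Int ~ Bool -> d
  unify c ~ Bool
  unify Int ~ d
_ _ : Int
\x._ : a -> Int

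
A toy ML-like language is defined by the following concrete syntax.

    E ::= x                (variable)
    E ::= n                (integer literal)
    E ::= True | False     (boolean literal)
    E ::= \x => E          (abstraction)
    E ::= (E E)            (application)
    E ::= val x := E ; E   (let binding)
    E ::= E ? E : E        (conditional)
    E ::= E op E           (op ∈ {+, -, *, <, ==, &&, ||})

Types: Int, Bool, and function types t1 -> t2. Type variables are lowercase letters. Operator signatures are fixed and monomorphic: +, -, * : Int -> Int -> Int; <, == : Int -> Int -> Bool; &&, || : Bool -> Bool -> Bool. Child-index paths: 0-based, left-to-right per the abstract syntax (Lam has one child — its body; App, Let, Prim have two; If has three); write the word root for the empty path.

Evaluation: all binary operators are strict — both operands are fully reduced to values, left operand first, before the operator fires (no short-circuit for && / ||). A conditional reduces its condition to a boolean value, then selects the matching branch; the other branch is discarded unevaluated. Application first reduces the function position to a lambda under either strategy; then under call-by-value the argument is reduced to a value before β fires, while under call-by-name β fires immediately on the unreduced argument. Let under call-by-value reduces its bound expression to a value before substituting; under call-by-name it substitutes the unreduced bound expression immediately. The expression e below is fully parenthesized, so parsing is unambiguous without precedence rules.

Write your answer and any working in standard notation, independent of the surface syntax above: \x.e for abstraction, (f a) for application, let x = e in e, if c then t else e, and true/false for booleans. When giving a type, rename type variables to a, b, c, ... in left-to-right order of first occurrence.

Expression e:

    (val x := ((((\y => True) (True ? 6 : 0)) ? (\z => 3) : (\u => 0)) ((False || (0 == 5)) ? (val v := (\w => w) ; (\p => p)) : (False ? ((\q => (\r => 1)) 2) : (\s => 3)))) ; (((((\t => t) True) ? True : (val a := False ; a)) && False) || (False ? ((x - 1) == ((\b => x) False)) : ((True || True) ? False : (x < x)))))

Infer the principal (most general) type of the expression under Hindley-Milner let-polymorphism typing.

Trace:
\y._ : a -> Bool
  unify Bool ~ Bool
  unify Int ~ Int
  unify a -> Bool ~ Int -> b
  unify a ~ Int
  unify Bool ~ b
_ _ : Bool
  unify Bool ~ Bool
\z._ : c -> Int
\u._ : d -> Int
  unify c -> Int ~ d -> Int
  unify c ~ d
  unify Int ~ Int
  unify Bool ~ Bool
  unify Int ~ Int
  unify Int ~ Int
  unify Bool ~ Bool
  unify Bool ~ Bool
w : e
\w._ : e -> e
let v : forall. e -> e
p : f
\p._ : f -> f
  unify Bool ~ Bool
\r._ : h -> Int
\q._ : g -> h -> Int
  unify g -> h -> Int ~ Int -> i
  unify g ~ Int
  unify h -> Int ~ i
_ _ : h -> Int
\s._ : j -> Int
  unify h -> Int ~ j -> Int
  unify h ~ j
  unify Int ~ Int
  unify f -> f ~ j -> Int
  unify f ~ j
  unify j ~ Int
  unify d -> Int ~ (Int -> Int) -> k
  unify d ~ Int -> Int
  unify Int ~ k
_ _ : Int
let x : Int
t : l
\t._ : l -> l
  unify l -> l ~ Bool -> m
  unify l ~ Bool
  unify Bool ~ m
_ _ : Bool
  unify Bool ~ Bool
let a : Bool
a : Bool
  unify Bool ~ Bool
  unify Bool ~ Bool
  unify Bool ~ Bool
  unify Bool ~ Bool
  unify Bool ~ Bool
x : Int
  unify Int ~ Int
  unify Int ~ Int
  unify Int ~ Int
x : Int
\b._ : n -> Int
  unify n -> Int ~ Bool -> o
  unify n ~ Bool
  unify Int ~ o
_ _ : Int
  unify Int ~ Int
  unify Bool ~ Bool
  unify Bool ~ Bool
  unify Bool ~ Bool
x : Int
  unify Int ~ Int
x : Int
  unify Int ~ Int
  unify Bool ~ Bool
  unify Bool ~ Bool
  unify Bool ~ Bool

Answer: Bool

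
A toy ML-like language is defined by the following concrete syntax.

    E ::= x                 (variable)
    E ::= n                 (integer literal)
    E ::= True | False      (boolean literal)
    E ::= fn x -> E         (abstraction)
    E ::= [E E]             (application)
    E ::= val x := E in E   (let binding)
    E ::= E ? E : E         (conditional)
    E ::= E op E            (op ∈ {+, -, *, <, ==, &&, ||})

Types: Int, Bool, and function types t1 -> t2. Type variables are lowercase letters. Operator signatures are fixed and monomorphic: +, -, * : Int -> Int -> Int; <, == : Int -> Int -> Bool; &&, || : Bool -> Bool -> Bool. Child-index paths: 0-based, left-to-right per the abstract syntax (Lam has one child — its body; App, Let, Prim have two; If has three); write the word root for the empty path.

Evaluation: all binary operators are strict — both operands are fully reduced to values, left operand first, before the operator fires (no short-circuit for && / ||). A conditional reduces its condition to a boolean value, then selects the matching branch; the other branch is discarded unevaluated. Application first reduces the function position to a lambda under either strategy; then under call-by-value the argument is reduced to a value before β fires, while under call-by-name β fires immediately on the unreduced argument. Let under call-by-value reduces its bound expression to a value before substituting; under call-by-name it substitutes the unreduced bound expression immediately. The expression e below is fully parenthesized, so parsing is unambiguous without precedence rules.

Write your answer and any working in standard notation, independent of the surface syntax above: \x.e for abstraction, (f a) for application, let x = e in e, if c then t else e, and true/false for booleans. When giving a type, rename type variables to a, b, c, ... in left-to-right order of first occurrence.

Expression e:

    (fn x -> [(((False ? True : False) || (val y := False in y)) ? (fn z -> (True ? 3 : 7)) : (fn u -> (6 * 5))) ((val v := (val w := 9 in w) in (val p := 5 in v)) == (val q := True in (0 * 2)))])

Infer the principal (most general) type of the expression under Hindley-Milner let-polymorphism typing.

Derivation:
  unify Bool ~ Bool
  unify Bool ~ Bool
  unify Bool ~ Bool
let y : Bool
y : Bool
  unify Bool ~ Bool
  unify Bool ~ Bool
  unify Bool ~ Bool
  unify Int ~ Int
\z._ : b -> Int
  unify Int ~ Int
  unify Int ~ Int
\u._ : c -> Int
  unify b -> Int ~ c -> Int
  unify b ~ c
  unify Int ~ Int
let w : Int
w : Int
let v : Int
let p : Int
v : Int
  unify Int ~ Int
let q : Bool
  unify Int ~ Int
  unify Int ~ Int
  unify Int ~ Int
  unify c -> Int ~ Bool -> d
  unify c ~ Bool
  unify Int ~ d
_ _ : Int
\x._ : a -> Int

Answer: a -> Int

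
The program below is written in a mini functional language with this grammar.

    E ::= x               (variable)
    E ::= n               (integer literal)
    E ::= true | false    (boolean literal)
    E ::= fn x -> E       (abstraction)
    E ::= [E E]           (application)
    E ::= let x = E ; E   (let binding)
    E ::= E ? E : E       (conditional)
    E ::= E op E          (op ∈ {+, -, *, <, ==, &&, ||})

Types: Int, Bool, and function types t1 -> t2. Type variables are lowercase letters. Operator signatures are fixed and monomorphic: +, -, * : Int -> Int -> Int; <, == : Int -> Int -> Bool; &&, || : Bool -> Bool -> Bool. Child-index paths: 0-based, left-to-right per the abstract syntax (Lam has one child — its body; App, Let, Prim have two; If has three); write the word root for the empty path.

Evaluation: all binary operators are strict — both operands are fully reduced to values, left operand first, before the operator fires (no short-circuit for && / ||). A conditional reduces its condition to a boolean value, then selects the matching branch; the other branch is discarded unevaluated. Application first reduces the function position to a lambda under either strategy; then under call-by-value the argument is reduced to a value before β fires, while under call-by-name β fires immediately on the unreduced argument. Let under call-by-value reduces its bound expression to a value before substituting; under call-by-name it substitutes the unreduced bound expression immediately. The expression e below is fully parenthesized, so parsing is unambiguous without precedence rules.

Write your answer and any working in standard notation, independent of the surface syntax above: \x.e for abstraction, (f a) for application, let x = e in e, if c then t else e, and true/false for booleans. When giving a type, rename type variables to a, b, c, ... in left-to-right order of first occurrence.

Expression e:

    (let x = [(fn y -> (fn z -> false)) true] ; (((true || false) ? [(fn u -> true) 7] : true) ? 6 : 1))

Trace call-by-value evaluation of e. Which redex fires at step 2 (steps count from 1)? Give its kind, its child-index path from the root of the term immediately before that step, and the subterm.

Trace:
step 0: (let x = ((\y.(\z.false)) true) in (if (if (true || false) then ((\u.true) 7) else true) then 6 else 1))
step 1: [beta@0] (let x = (\z.false) in (if (if (true || false) then ((\u.true) 7) else true) then 6 else 1))
step 2: [let@root] (if (if (true || false) then ((\u.true) 7) else true) then 6 else 1)

Answer: let at root : (let x = (\z.false) in (if (if (true || false) then ((\u.true) 7) else true) then 6 else 1))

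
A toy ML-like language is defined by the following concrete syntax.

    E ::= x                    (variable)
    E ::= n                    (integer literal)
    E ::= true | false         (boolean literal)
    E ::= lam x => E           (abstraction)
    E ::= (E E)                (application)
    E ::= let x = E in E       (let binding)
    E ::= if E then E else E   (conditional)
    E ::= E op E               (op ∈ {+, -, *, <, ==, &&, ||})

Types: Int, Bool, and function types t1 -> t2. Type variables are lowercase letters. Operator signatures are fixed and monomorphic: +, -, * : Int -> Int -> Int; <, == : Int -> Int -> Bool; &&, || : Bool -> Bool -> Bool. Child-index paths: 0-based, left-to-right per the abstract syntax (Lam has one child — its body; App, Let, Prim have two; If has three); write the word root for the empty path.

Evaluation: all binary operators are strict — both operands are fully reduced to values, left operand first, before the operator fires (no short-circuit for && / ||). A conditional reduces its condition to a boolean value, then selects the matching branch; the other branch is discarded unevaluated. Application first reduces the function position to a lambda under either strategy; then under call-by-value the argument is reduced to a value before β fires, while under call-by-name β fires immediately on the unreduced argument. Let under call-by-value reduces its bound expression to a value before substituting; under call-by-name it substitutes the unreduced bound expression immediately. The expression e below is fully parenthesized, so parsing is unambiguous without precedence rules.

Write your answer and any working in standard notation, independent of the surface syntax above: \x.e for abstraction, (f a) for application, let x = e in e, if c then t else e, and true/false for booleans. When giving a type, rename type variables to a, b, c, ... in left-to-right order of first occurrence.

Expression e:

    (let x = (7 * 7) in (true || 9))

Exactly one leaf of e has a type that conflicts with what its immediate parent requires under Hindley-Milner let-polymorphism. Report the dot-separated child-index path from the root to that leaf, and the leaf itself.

Answer: 1.1 : 9

Derivation:
  unify Int ~ Int
  unify Int ~ Int
let x : Int
  unify Bool ~ Bool
  unify Int ~ Bool
  FAIL: mismatch Int ~ Bool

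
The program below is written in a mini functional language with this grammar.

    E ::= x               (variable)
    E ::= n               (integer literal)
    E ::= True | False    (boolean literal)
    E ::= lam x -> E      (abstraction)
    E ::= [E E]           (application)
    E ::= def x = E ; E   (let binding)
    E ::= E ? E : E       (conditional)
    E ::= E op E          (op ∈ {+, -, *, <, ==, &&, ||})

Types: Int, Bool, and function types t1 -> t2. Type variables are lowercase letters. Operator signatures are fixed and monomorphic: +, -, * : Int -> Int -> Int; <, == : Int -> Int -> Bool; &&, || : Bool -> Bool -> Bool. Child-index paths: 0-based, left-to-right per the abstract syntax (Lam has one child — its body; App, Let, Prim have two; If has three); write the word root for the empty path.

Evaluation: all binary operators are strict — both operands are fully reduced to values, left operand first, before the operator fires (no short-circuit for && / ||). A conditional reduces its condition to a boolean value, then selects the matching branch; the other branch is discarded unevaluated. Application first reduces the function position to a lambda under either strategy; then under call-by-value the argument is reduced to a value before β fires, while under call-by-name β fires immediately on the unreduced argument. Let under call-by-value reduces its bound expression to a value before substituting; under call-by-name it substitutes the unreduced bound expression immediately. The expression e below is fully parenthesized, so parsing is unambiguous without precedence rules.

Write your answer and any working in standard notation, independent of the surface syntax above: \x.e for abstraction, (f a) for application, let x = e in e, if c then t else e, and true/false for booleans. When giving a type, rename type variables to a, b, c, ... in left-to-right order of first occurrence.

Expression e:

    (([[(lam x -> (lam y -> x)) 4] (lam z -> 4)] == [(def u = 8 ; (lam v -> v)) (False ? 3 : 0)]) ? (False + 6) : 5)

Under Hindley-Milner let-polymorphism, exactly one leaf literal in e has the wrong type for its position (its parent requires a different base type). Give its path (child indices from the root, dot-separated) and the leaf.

Working:
x : a
\y._ : b -> a
\x._ : a -> b -> a
  unify a -> b -> a ~ Int -> c
  unify a ~ Int
  unify b -> Int ~ c
_ _ : b -> Int
\z._ : d -> Int
  unify b -> Int ~ (d -> Int) -> e
  unify b ~ d -> Int
  unify Int ~ e
_ _ : Int
  unify Int ~ Int
let u : Int
v : f
\v._ : f -> f
  unify Bool ~ Bool
  unify Int ~ Int
  unify f -> f ~ Int -> g
  unify f ~ Int
  unify Int ~ g
_ _ : Int
  unify Int ~ Int
  unify Bool ~ Bool
  unify Bool ~ Int
  FAIL: mismatch Bool ~ Int

Answer: 1.0 : false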